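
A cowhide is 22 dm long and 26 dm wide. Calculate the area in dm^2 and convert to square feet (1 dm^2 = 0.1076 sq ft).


572 dm^2
61.55 sq ft

Area = 22 x 26 = 572 dm^2
Conversion: 572 x 0.1076 = 61.55 sq ft


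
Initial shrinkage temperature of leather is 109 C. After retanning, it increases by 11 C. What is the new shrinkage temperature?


New Ts = 109 + 11 = 120 C


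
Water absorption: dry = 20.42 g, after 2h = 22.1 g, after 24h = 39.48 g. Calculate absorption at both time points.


2h absorption = 8.2%
24h absorption = 93.3%

WA (2h) = (22.1 - 20.42) / 20.42 x 100 = 8.2%
WA (24h) = (39.48 - 20.42) / 20.42 x 100 = 93.3%


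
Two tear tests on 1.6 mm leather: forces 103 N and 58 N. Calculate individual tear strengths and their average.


Tear 1 = 64.4 N/mm
Tear 2 = 36.3 N/mm
Average = 50.4 N/mm

Tear 1 = 103 / 1.6 = 64.4 N/mm
Tear 2 = 58 / 1.6 = 36.3 N/mm
Average = (64.4 + 36.3) / 2 = 50.4 N/mm


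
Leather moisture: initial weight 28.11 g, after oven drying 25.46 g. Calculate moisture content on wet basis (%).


Moisture = 28.11 - 25.46 = 2.65 g
MC = 2.65 / 28.11 x 100 = 9.4%


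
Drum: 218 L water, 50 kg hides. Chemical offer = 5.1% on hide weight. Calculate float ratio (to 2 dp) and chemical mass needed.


Float ratio = 4.36
Chemical needed = 2.55 kg

Float ratio = 218 / 50 = 4.36
Chemical = 50 x 5.1 / 100 = 2.55 kg


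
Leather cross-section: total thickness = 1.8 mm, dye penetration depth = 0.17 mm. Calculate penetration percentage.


Penetration% = 0.17 / 1.8 x 100
Penetration = 9.4%


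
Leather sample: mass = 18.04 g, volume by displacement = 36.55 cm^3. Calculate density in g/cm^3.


0.494 g/cm^3

Density = mass / volume
Density = 18.04 / 36.55 = 0.494 g/cm^3


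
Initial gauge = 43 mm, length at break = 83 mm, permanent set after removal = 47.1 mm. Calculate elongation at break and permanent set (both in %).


Elongation at break = (83 - 43) / 43 x 100 = 93.0%
Permanent set = (47.1 - 43) / 43 x 100 = 9.5%


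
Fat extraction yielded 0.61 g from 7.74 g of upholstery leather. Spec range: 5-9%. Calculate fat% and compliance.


Fat% = 0.61 / 7.74 x 100 = 7.9%
Spec range: 5-9%
Compliant: Yes


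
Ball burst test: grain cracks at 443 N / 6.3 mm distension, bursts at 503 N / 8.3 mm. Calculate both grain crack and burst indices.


Crack index = 70.3 N/mm
Burst index = 60.6 N/mm

Crack index = 443 / 6.3 = 70.3 N/mm
Burst index = 503 / 8.3 = 60.6 N/mm


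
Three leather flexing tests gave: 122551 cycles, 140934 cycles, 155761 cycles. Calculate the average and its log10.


Average = 139749 cycles
log10 = 5.15

Average = (122551 + 140934 + 155761) / 3 = 139749 cycles
log10(139749) = 5.15


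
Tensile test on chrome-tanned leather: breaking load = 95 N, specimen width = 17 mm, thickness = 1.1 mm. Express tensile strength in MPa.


Cross-section = 17 x 1.1 = 18.7 mm^2
TS = 95 / 18.7 = 5.08 MPa
(1 N/mm^2 = 1 MPa)


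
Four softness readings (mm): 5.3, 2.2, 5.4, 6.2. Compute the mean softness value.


4.78 mm

Sum = 5.3 + 2.2 + 5.4 + 6.2
Mean = 19.1 / 4 = 4.78 mm


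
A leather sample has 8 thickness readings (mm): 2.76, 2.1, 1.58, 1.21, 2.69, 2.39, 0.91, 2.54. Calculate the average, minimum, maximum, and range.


Average = 2.02 mm
Min = 0.91 mm
Max = 2.76 mm
Range = 1.85 mm


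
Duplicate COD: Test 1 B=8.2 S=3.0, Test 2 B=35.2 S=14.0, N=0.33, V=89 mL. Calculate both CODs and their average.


COD1 = (8.2 - 3.0) x 0.33 x 8000 / 89 = 154.2 mg/L
COD2 = (35.2 - 14.0) x 0.33 x 8000 / 89 = 628.9 mg/L
Average = (154.2 + 628.9) / 2 = 391.6 mg/L


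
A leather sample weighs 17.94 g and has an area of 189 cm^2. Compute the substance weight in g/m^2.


949.2 g/m^2

Substance weight = mass / area x 10000
SW = 17.94 / 189 x 10000
SW = 949.2 g/m^2


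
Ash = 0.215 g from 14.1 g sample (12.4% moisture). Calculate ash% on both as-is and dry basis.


As-is ash% = 0.215 / 14.1 x 100 = 1.52%
Dry mass = 14.1 x (100 - 12.4) / 100 = 12.3516 g
Dry-basis ash% = 0.215 / 12.3516 x 100 = 1.74%


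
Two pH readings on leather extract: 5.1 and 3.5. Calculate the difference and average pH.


Difference = |5.1 - 3.5| = 1.6
Average = (5.1 + 3.5) / 2 = 4.30


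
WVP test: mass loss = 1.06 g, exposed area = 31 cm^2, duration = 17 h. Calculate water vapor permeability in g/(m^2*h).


20.11 g/(m^2*h)

WVP = mass_loss / (area x time) x 10000
WVP = 1.06 / (31 x 17) x 10000
WVP = 1.06 / 527 x 10000 = 20.11 g/(m^2*h)


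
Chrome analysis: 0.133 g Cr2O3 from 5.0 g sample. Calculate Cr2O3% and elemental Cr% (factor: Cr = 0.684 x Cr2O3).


Cr2O3 = 2.66%
Cr = 1.82%


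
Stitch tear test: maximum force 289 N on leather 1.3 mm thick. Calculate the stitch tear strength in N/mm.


Stitch tear strength = force / thickness
STS = 289 / 1.3 = 222.3 N/mm


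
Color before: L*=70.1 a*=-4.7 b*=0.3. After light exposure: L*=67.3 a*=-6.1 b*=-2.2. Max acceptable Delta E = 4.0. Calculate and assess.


Delta E = 4.01
Passes: No

dL = -2.8, da = -1.4, db = -2.5
dE = sqrt((-2.8)^2 + (-1.4)^2 + (-2.5)^2) = 4.01
Max = 4.0
Passes: No


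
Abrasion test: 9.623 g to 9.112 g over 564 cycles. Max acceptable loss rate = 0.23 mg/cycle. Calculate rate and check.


Loss = 9.623 - 9.112 = 0.511 g
Rate = 0.511 g / 564 cycles x 1000 = 0.906 mg/cycle
Max = 0.23 mg/cycle
Passes: No


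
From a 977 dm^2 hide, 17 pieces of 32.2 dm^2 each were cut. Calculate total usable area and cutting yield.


Total usable = 17 x 32.2 = 547.4 dm^2
Yield = 547.4 / 977 x 100 = 56.0%


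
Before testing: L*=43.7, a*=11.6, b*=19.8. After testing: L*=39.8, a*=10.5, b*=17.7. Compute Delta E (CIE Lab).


Delta E = 4.56


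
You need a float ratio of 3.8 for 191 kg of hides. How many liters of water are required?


Water = hide weight x target ratio
Water = 191 x 3.8 = 725.8 L


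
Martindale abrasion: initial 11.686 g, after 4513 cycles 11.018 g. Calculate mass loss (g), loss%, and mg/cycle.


Mass loss = 0.668 g
Loss = 5.72%
Rate = 0.148 mg/cycle

Loss = 11.686 - 11.018 = 0.668 g
Loss% = 0.668 / 11.686 x 100 = 5.72%
Rate = 0.668 / 4513 x 1000 = 0.148 mg/cycle


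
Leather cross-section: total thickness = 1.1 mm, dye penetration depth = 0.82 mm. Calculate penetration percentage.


74.5%


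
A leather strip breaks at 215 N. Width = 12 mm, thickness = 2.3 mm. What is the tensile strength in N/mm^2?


7.79 N/mm^2

Cross-sectional area = 12 x 2.3 = 27.6 mm^2
Tensile strength = 215 / 27.6 = 7.79 N/mm^2


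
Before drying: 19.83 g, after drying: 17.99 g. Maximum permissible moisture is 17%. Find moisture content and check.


Moisture content = 9.3%
Acceptable: Yes

MC = (19.83 - 17.99) / 19.83 x 100 = 9.3%
Maximum: 17%
Acceptable: Yes


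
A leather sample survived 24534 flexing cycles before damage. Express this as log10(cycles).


4.39

log10(24534) = 4.39


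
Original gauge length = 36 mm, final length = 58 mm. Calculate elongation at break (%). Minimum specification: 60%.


Extension = 58 - 36 = 22 mm
Elongation = 22 / 36 x 100 = 61.1%
Minimum required: 60%
Meets specification: Yes


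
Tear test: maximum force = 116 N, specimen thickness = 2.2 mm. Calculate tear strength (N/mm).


52.7 N/mm

Tear strength = force / thickness
Tear = 116 / 2.2 = 52.7 N/mm


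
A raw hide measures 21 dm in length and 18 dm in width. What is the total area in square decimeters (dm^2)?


Area = length x width
Area = 21 x 18 = 378 dm^2


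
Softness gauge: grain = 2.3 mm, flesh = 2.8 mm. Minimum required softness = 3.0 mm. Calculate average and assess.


Average softness = 2.55 mm
Meets requirement: No


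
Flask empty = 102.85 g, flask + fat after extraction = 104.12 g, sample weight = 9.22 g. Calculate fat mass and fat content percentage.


Fat mass = 104.12 - 102.85 = 1.27 g
Fat% = 1.27 / 9.22 x 100 = 13.8%


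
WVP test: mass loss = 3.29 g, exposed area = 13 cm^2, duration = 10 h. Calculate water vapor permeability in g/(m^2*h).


WVP = mass_loss / (area x time) x 10000
WVP = 3.29 / (13 x 10) x 10000
WVP = 3.29 / 130 x 10000 = 253.08 g/(m^2*h)


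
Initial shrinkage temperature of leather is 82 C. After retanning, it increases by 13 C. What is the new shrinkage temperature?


95 C

New Ts = 82 + 13 = 95 C


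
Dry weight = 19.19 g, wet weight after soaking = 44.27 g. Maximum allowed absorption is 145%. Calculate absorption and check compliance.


WA = (44.27 - 19.19) / 19.19 x 100 = 130.7%
Maximum allowed: 145%
Compliant: Yes


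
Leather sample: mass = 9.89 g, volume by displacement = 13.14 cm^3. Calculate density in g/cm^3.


Density = mass / volume
Density = 9.89 / 13.14 = 0.753 g/cm^3


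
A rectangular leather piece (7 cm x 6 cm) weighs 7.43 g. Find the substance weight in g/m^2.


1769.0 g/m^2


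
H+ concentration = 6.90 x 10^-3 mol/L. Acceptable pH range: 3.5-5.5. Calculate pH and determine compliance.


pH = 2.16
Compliant: No

pH = -log10(6.90 x 10^-3) = 2.16
Range: 3.5 to 5.5
Compliant: No


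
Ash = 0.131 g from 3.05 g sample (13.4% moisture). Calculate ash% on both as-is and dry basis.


As-is ash% = 0.131 / 3.05 x 100 = 4.30%
Dry mass = 3.05 x (100 - 13.4) / 100 = 2.6413 g
Dry-basis ash% = 0.131 / 2.6413 x 100 = 4.96%


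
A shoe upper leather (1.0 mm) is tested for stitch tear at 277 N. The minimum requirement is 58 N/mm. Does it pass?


STS = 277 / 1.0 = 277.0 N/mm
Minimum required: 58 N/mm
Passes: Yes


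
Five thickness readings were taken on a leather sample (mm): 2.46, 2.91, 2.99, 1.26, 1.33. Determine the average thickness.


2.19 mm

Sum = 2.46 + 2.91 + 2.99 + 1.26 + 1.33 = 10.95
Average = 10.95 / 5 = 2.19 mm


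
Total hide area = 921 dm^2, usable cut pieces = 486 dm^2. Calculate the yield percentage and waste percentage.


Yield = 52.8%
Waste = 47.2%

Yield = 486 / 921 x 100 = 52.8%
Waste = 921 - 486 = 435 dm^2
Waste% = 100 - 52.8 = 47.2%


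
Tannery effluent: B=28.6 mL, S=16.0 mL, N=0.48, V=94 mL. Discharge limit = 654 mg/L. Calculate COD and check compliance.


COD = (28.6 - 16.0) x 0.48 x 8000 / 94 = 514.7 mg/L
Limit: 654 mg/L
Compliant: Yes


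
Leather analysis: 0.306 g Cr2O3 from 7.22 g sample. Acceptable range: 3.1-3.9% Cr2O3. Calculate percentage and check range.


Cr2O3 = 4.24%
Within range: No


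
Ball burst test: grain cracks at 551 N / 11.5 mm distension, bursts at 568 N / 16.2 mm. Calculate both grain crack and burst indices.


Crack index = 47.9 N/mm
Burst index = 35.1 N/mm

Crack index = 551 / 11.5 = 47.9 N/mm
Burst index = 568 / 16.2 = 35.1 N/mm


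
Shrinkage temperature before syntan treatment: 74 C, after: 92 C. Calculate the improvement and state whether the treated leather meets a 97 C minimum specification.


Improvement = 18 C
Meets 97 C spec: No

Improvement = 92 - 74 = 18 C
Spec check: 92 C >= 97 C? No


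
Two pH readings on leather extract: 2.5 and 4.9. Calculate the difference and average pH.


Difference = |2.5 - 4.9| = 2.4
Average = (2.5 + 4.9) / 2 = 3.70


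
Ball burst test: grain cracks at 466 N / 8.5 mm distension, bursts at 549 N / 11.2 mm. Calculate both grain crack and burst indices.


Crack index = 54.8 N/mm
Burst index = 49.0 N/mm

Crack index = 466 / 8.5 = 54.8 N/mm
Burst index = 549 / 11.2 = 49.0 N/mm


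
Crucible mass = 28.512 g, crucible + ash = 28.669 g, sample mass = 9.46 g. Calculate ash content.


Ash mass = 28.669 - 28.512 = 0.157 g
Ash% = 0.157 / 9.46 x 100 = 1.66%


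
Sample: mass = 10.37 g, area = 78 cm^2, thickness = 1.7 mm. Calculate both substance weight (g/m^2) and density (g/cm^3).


Substance weight = 1329.5 g/m^2
Density = 0.782 g/cm^3

SW = 10.37 / 78 x 10000 = 1329.5 g/m^2
Volume = 78 x 1.7 / 10 = 13.26 cm^3
Density = 10.37 / 13.26 = 0.782 g/cm^3


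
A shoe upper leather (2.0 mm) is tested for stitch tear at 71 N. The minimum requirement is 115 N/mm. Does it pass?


STS = 35.5 N/mm
Passes: No

STS = 71 / 2.0 = 35.5 N/mm
Minimum required: 115 N/mm
Passes: No


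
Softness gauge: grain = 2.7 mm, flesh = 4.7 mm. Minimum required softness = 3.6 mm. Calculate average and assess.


Average softness = 3.70 mm
Meets requirement: Yes

Average = (2.7 + 4.7) / 2 = 3.70 mm
Minimum = 3.6 mm
Meets requirement: Yes


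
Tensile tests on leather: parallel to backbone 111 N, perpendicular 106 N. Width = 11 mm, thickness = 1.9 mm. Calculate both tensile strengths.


Area = 11 x 1.9 = 20.9 mm^2
TS (parallel) = 111 / 20.9 = 5.31 N/mm^2
TS (perpendicular) = 106 / 20.9 = 5.07 N/mm^2


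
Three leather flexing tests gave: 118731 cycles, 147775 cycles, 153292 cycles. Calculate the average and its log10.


Average = 139933 cycles
log10 = 5.15

Average = (118731 + 147775 + 153292) / 3 = 139933 cycles
log10(139933) = 5.15


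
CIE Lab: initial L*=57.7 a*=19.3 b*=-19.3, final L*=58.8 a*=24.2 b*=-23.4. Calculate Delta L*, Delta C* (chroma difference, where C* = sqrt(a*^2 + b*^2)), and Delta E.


Delta L* = 58.8 - 57.7 = 1.1
C1* = sqrt((19.3)^2 + (-19.3)^2) = 27.294
C2* = sqrt((24.2)^2 + (-23.4)^2) = 33.663
Delta C* = 33.663 - 27.294 = 6.37
Delta E = sqrt((1.1)^2 + (4.9)^2 + (-4.1)^2) = 6.48


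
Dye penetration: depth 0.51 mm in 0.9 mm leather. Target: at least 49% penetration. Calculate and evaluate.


Penetration = 0.51 / 0.9 x 100 = 56.7%
Target: 49%
Meets target: Yes


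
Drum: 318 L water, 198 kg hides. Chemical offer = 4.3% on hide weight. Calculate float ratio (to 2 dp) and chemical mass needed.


Float ratio = 318 / 198 = 1.61
Chemical = 198 x 4.3 / 100 = 8.514 kg


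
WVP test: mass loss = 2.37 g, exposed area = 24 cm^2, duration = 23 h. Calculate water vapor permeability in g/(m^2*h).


42.93 g/(m^2*h)

WVP = mass_loss / (area x time) x 10000
WVP = 2.37 / (24 x 23) x 10000
WVP = 2.37 / 552 x 10000 = 42.93 g/(m^2*h)


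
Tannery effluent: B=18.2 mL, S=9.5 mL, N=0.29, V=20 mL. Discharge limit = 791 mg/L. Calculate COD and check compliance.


COD = 1009.2 mg/L
Compliant: No


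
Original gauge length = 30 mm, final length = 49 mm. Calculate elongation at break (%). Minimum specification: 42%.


Extension = 49 - 30 = 19 mm
Elongation = 19 / 30 x 100 = 63.3%
Minimum required: 42%
Meets specification: Yes


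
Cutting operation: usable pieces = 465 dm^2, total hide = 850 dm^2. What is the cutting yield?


54.7%


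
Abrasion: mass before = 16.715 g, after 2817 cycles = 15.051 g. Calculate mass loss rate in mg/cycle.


Mass loss = 16.715 - 15.051 = 1.664 g
Rate = 1.664 / 2817 x 1000 = 0.591 mg/cycle


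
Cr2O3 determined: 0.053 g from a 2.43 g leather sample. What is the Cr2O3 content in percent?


Cr2O3% = 0.053 / 2.43 x 100
Cr2O3% = 2.18%


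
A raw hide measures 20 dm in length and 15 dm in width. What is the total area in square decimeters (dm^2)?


300 dm^2


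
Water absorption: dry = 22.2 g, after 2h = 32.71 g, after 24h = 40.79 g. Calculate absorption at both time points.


2h absorption = 47.3%
24h absorption = 83.7%

WA (2h) = (32.71 - 22.2) / 22.2 x 100 = 47.3%
WA (24h) = (40.79 - 22.2) / 22.2 x 100 = 83.7%


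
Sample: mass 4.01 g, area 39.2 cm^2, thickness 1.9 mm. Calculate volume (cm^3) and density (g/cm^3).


Volume = 7.448 cm^3
Density = 0.538 g/cm^3

Thickness in cm = 1.9 / 10 = 0.19 cm
Volume = 39.2 x 0.19 = 7.448 cm^3
Density = 4.01 / 7.448 = 0.538 g/cm^3


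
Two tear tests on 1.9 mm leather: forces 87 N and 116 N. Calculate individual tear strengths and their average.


Tear 1 = 45.8 N/mm
Tear 2 = 61.1 N/mm
Average = 53.5 N/mm

Tear 1 = 87 / 1.9 = 45.8 N/mm
Tear 2 = 116 / 1.9 = 61.1 N/mm
Average = (45.8 + 61.1) / 2 = 53.5 N/mm


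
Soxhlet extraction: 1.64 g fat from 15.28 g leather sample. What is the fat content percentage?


Fat content = 1.64 / 15.28 x 100
Fat = 10.7%


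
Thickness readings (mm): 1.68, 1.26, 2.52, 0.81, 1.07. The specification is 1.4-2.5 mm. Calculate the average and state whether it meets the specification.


Sum = 7.34
Average = 7.34 / 5 = 1.47 mm
Specification range: 1.4 to 2.5 mm
Within spec: Yes


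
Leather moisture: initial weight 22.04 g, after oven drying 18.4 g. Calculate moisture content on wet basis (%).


16.5%


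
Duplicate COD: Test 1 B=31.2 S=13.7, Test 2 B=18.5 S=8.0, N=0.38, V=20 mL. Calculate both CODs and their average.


COD1 = (31.2 - 13.7) x 0.38 x 8000 / 20 = 2660.0 mg/L
COD2 = (18.5 - 8.0) x 0.38 x 8000 / 20 = 1596.0 mg/L
Average = (2660.0 + 1596.0) / 2 = 2128.0 mg/L


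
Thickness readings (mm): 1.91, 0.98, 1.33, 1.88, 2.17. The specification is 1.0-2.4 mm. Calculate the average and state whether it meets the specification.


Average = 1.65 mm
Within specification: Yes


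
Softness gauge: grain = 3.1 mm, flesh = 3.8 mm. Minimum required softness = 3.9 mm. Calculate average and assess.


Average softness = 3.45 mm
Meets requirement: No


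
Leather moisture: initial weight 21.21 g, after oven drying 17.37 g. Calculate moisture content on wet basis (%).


18.1%

Moisture = 21.21 - 17.37 = 3.84 g
MC = 3.84 / 21.21 x 100 = 18.1%


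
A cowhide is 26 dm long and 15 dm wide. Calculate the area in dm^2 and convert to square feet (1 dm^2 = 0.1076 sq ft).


390 dm^2
41.96 sq ft


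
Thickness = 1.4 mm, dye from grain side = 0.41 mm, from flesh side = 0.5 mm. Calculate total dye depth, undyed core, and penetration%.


Total dyed = 0.41 + 0.5 = 0.91 mm
Undyed core = 1.4 - 0.91 = 0.49 mm
Penetration = 0.91 / 1.4 x 100 = 65.0%


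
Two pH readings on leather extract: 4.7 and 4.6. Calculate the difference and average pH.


Difference = 0.1
Average pH = 4.65

Difference = |4.7 - 4.6| = 0.1
Average = (4.7 + 4.6) / 2 = 4.65


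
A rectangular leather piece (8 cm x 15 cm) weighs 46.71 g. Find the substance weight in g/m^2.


3892.5 g/m^2


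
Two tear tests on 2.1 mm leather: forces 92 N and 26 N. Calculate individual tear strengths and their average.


Tear 1 = 43.8 N/mm
Tear 2 = 12.4 N/mm
Average = 28.1 N/mm


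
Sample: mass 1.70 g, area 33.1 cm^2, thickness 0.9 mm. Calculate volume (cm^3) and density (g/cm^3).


Volume = 2.979 cm^3
Density = 0.571 g/cm^3


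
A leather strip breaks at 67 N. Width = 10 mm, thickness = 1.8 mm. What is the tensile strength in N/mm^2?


Cross-sectional area = 10 x 1.8 = 18.0 mm^2
Tensile strength = 67 / 18.0 = 3.72 N/mm^2


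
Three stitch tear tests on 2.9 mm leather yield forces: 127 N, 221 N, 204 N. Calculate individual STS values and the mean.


STS1 = 127 / 2.9 = 43.8 N/mm
STS2 = 221 / 2.9 = 76.2 N/mm
STS3 = 204 / 2.9 = 70.3 N/mm
Mean = (43.8 + 76.2 + 70.3) / 3 = 63.4 N/mm


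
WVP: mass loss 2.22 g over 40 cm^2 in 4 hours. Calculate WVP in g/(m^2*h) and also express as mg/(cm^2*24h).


WVP = 2.22 / (40 x 4) x 10000 = 138.75 g/(m^2*h)
Mass loss in mg = 2.22 x 1000 = 2220 mg
Per cm^2 per 24h in mg: 2220 x 24 / (40 x 4) = 53280 / 160 = 333.00 mg/(cm^2*24h)


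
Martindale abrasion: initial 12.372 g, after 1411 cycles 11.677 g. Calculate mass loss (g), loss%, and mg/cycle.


Loss = 12.372 - 11.677 = 0.695 g
Loss% = 0.695 / 12.372 x 100 = 5.62%
Rate = 0.695 / 1411 x 1000 = 0.493 mg/cycle


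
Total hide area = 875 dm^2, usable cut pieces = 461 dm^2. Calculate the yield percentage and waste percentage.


Yield = 461 / 875 x 100 = 52.7%
Waste = 875 - 461 = 414 dm^2
Waste% = 100 - 52.7 = 47.3%


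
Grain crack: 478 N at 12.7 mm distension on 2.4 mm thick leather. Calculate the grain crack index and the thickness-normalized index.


Crack index = 37.6 N/mm
Normalized index = 15.7 N/mm per mm

Crack index = 478 / 12.7 = 37.6 N/mm
Normalized = 37.6 / 2.4 = 15.7 N/mm per mm


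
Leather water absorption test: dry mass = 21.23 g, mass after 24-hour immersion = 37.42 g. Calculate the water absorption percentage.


Water absorbed = 37.42 - 21.23 = 16.19 g
WA% = 16.19 / 21.23 x 100 = 76.3%


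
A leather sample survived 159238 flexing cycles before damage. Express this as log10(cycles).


log10(159238) = 5.20


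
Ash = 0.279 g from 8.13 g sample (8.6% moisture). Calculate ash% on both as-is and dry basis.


As-is ash% = 0.279 / 8.13 x 100 = 3.43%
Dry mass = 8.13 x (100 - 8.6) / 100 = 7.43082 g
Dry-basis ash% = 0.279 / 7.43082 x 100 = 3.75%


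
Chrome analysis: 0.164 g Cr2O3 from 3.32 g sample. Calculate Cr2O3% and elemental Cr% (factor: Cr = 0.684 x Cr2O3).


Cr2O3 = 4.94%
Cr = 3.38%


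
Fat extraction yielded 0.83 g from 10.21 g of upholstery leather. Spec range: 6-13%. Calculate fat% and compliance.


Fat% = 0.83 / 10.21 x 100 = 8.1%
Spec range: 6-13%
Compliant: Yes


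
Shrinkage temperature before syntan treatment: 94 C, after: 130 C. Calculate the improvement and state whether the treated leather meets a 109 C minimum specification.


Improvement = 130 - 94 = 36 C
Spec check: 130 C >= 109 C? Yes


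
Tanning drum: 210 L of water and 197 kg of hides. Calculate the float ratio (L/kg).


1.1

Float ratio = water / hide weight
Ratio = 210 / 197 = 1.1


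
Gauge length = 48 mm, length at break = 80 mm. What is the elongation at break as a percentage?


66.7%

Extension = 80 - 48 = 32 mm
Elongation = 32 / 48 x 100 = 66.7%


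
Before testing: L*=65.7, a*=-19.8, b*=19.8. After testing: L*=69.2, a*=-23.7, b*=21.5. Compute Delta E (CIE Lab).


Delta E = 5.51


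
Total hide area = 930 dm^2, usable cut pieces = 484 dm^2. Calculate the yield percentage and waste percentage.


Yield = 484 / 930 x 100 = 52.0%
Waste = 930 - 484 = 446 dm^2
Waste% = 100 - 52.0 = 48.0%


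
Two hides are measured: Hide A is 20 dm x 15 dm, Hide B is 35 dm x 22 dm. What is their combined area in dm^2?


Hide A area = 20 x 15 = 300 dm^2
Hide B area = 35 x 22 = 770 dm^2
Total = 300 + 770 = 1070 dm^2


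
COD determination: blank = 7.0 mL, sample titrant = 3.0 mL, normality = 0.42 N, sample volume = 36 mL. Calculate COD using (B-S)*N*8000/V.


373.3 mg/L


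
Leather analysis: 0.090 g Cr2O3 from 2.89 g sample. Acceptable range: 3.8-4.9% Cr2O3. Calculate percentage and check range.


Cr2O3% = 0.090 / 2.89 x 100 = 3.11%
Acceptable range: 3.8 to 4.9%
Within range: No


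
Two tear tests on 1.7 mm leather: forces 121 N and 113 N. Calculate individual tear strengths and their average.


Tear 1 = 71.2 N/mm
Tear 2 = 66.5 N/mm
Average = 68.9 N/mm

Tear 1 = 121 / 1.7 = 71.2 N/mm
Tear 2 = 113 / 1.7 = 66.5 N/mm
Average = (71.2 + 66.5) / 2 = 68.9 N/mm


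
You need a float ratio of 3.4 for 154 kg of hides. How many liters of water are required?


Water = hide weight x target ratio
Water = 154 x 3.4 = 523.6 L


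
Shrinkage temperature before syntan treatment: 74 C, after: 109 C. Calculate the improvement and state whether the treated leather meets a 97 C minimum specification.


Improvement = 109 - 74 = 35 C
Spec check: 109 C >= 97 C? Yes


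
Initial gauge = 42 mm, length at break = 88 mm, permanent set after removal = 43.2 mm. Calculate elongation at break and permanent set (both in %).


Elongation at break = (88 - 42) / 42 x 100 = 109.5%
Permanent set = (43.2 - 42) / 42 x 100 = 2.9%


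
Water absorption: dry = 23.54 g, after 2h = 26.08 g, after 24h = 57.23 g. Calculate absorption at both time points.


WA (2h) = (26.08 - 23.54) / 23.54 x 100 = 10.8%
WA (24h) = (57.23 - 23.54) / 23.54 x 100 = 143.1%


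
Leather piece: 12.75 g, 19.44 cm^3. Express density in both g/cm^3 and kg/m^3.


0.656 g/cm^3
656 kg/m^3

Density = 12.75 / 19.44 = 0.656 g/cm^3
Convert: 0.656 x 1000 = 656 kg/m^3


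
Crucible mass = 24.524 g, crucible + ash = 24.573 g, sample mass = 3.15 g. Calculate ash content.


Ash mass = 24.573 - 24.524 = 0.049 g
Ash% = 0.049 / 3.15 x 100 = 1.56%


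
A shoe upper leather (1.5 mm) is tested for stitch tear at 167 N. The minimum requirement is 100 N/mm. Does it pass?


STS = 111.3 N/mm
Passes: Yes

STS = 167 / 1.5 = 111.3 N/mm
Minimum required: 100 N/mm
Passes: Yes


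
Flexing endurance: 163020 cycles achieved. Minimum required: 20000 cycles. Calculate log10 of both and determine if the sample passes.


log10(163020) = 5.21
log10(20000) = 4.30
Passes: Yes


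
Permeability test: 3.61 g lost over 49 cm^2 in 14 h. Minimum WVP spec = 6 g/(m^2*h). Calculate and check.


WVP = 52.62 g/(m^2*h)
Meets specification: Yes

WVP = 3.61 / (49 x 14) x 10000 = 52.62 g/(m^2*h)
Minimum: 6 g/(m^2*h)
Meets spec: Yes


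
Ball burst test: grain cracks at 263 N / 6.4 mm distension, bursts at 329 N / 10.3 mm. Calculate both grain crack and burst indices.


Crack index = 263 / 6.4 = 41.1 N/mm
Burst index = 329 / 10.3 = 31.9 N/mm


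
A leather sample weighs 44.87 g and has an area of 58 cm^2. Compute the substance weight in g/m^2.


7736.2 g/m^2


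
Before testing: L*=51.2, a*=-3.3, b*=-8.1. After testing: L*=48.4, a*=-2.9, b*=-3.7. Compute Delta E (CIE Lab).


dL = 48.4 - 51.2 = -2.8
da = -2.9 - (-3.3) = 0.4
db = -3.7 - (-8.1) = 4.4
dE = sqrt((-2.8)^2 + (0.4)^2 + (4.4)^2) = 5.23


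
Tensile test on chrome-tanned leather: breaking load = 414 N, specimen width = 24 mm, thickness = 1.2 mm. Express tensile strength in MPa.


14.38 MPa


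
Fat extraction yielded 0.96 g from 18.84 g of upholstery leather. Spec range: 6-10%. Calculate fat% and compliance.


Fat content = 5.1%
Compliant: No

Fat% = 0.96 / 18.84 x 100 = 5.1%
Spec range: 6-10%
Compliant: No


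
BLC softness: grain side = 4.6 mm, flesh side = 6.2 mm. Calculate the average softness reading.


5.40 mm

Average = (4.6 + 6.2) / 2
Average = 5.40 mm


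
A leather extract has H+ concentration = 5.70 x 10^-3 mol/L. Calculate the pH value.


pH = -log10[H+]
pH = -log10(5.70 x 10^-3) = 2.24


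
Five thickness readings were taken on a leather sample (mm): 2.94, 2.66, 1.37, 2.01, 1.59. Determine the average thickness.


2.11 mm


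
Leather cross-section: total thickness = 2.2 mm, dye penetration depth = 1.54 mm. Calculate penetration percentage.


70.0%


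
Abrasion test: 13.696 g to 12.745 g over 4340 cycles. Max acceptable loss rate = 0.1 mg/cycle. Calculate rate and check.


Loss = 13.696 - 12.745 = 0.951 g
Rate = 0.951 g / 4340 cycles x 1000 = 0.219 mg/cycle
Max = 0.1 mg/cycle
Passes: No


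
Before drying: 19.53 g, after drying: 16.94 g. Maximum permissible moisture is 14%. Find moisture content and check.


MC = (19.53 - 16.94) / 19.53 x 100 = 13.3%
Maximum: 14%
Acceptable: Yes


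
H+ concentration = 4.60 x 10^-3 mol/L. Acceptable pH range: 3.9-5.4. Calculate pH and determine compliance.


pH = -log10(4.60 x 10^-3) = 2.34
Range: 3.9 to 5.4
Compliant: No


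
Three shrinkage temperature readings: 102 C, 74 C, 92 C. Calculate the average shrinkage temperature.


Average = (102 + 74 + 92) / 3
Average = 268 / 3 = 89.3 C


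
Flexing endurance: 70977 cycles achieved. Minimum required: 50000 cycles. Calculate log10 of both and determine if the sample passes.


Achieved: log10 = 4.85
Required: log10 = 4.70
Passes: Yes


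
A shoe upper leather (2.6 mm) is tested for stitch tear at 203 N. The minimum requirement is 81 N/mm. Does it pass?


STS = 203 / 2.6 = 78.1 N/mm
Minimum required: 81 N/mm
Passes: No


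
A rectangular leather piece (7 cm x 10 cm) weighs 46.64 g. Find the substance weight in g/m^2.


Area = 7 x 10 = 70 cm^2
SW = 46.64 / 70 x 10000 = 6662.9 g/m^2


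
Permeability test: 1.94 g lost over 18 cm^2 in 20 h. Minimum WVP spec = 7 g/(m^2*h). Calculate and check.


WVP = 53.89 g/(m^2*h)
Meets specification: Yes


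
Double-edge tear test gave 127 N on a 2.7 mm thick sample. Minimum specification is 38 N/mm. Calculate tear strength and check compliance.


Tear strength = 127 / 2.7 = 47.0 N/mm
Required minimum = 38 N/mm
Compliant: Yes


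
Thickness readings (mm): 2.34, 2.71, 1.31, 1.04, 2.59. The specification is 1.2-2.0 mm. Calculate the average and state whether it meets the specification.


Average = 2.00 mm
Within specification: Yes

Sum = 9.99
Average = 9.99 / 5 = 2.00 mm
Specification range: 1.2 to 2.0 mm
Within spec: Yes


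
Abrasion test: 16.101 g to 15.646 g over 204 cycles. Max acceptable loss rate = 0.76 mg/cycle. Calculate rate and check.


Rate = 2.230 mg/cycle
Passes: No

Loss = 16.101 - 15.646 = 0.455 g
Rate = 0.455 g / 204 cycles x 1000 = 2.230 mg/cycle
Max = 0.76 mg/cycle
Passes: No


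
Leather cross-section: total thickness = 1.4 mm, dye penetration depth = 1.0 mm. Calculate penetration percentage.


71.4%

Penetration% = 1.0 / 1.4 x 100
Penetration = 71.4%


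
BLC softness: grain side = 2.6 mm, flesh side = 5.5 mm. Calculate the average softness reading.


Average = (2.6 + 5.5) / 2
Average = 4.05 mm


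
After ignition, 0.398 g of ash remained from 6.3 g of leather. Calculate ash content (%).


6.32%


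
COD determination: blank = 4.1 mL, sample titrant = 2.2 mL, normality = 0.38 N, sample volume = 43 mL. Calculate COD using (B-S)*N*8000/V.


134.3 mg/L


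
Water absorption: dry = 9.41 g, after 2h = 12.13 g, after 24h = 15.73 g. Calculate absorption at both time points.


2h absorption = 28.9%
24h absorption = 67.2%


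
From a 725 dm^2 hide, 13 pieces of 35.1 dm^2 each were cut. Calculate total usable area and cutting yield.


Total usable = 13 x 35.1 = 456.3 dm^2
Yield = 456.3 / 725 x 100 = 62.9%


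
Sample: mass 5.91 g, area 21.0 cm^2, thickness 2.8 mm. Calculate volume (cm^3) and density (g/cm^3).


Volume = 5.880 cm^3
Density = 1.005 g/cm^3

Thickness in cm = 2.8 / 10 = 0.28 cm
Volume = 21.0 x 0.28 = 5.880 cm^3
Density = 5.91 / 5.880 = 1.005 g/cm^3


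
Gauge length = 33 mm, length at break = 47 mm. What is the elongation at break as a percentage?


42.4%

Extension = 47 - 33 = 14 mm
Elongation = 14 / 33 x 100 = 42.4%


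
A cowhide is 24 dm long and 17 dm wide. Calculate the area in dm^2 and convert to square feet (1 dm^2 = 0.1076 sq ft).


Area = 24 x 17 = 408 dm^2
Conversion: 408 x 0.1076 = 43.90 sq ft


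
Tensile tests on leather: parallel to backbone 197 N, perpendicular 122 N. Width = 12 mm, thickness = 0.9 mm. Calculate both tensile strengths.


Parallel = 18.24 N/mm^2
Perpendicular = 11.30 N/mm^2

Area = 12 x 0.9 = 10.8 mm^2
TS (parallel) = 197 / 10.8 = 18.24 N/mm^2
TS (perpendicular) = 122 / 10.8 = 11.30 N/mm^2


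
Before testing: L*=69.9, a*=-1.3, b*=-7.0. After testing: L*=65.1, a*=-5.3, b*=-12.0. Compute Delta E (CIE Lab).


dL = 65.1 - 69.9 = -4.8
da = -5.3 - (-1.3) = -4.0
db = -12.0 - (-7.0) = -5.0
dE = sqrt((-4.8)^2 + (-4.0)^2 + (-5.0)^2) = 8.00


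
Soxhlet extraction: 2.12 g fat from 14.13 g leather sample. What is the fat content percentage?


15.0%

Fat content = 2.12 / 14.13 x 100
Fat = 15.0%


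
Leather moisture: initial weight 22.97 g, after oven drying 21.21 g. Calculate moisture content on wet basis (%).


Moisture = 22.97 - 21.21 = 1.76 g
MC = 1.76 / 22.97 x 100 = 7.7%


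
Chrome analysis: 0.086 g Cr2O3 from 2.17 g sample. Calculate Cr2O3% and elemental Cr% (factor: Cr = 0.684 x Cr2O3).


Cr2O3 = 3.96%
Cr = 2.71%

Cr2O3% = 0.086 / 2.17 x 100 = 3.96%
Cr% = 3.96 x 0.684 = 2.71%


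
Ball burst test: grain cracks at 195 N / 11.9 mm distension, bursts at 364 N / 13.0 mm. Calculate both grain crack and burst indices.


Crack index = 195 / 11.9 = 16.4 N/mm
Burst index = 364 / 13.0 = 28.0 N/mm


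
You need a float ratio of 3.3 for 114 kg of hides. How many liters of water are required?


376.2 L

Water = hide weight x target ratio
Water = 114 x 3.3 = 376.2 L


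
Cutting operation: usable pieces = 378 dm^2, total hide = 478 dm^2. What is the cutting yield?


Yield = usable / total x 100
Yield = 378 / 478 x 100 = 79.1%


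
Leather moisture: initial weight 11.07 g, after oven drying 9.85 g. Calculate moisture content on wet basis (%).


Moisture = 11.07 - 9.85 = 1.22 g
MC = 1.22 / 11.07 x 100 = 11.0%


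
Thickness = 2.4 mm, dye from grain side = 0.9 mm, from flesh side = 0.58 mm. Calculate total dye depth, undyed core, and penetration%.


Total dyed = 1.48 mm
Undyed core = 0.92 mm
Penetration = 61.7%

Total dyed = 0.9 + 0.58 = 1.48 mm
Undyed core = 2.4 - 1.48 = 0.92 mm
Penetration = 1.48 / 2.4 x 100 = 61.7%


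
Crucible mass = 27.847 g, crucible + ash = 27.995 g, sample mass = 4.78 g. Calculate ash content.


Ash mass = 27.995 - 27.847 = 0.148 g
Ash% = 0.148 / 4.78 x 100 = 3.10%


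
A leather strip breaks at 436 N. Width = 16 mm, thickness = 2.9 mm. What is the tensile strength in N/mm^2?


Cross-sectional area = 16 x 2.9 = 46.4 mm^2
Tensile strength = 436 / 46.4 = 9.40 N/mm^2


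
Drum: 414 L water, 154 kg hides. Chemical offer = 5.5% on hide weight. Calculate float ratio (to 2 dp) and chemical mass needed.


Float ratio = 2.69
Chemical needed = 8.47 kg


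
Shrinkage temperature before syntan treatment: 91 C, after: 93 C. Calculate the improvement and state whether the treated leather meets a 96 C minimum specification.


Improvement = 93 - 91 = 2 C
Spec check: 93 C >= 96 C? No


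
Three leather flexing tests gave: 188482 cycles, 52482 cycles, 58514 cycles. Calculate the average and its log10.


Average = 99826 cycles
log10 = 5.00

Average = (188482 + 52482 + 58514) / 3 = 99826 cycles
log10(99826) = 5.00


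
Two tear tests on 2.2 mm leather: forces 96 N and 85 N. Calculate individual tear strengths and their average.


Tear 1 = 43.6 N/mm
Tear 2 = 38.6 N/mm
Average = 41.1 N/mm

Tear 1 = 96 / 2.2 = 43.6 N/mm
Tear 2 = 85 / 2.2 = 38.6 N/mm
Average = (43.6 + 38.6) / 2 = 41.1 N/mm


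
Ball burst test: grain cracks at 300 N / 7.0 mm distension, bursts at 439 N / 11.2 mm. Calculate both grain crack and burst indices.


Crack index = 300 / 7.0 = 42.9 N/mm
Burst index = 439 / 11.2 = 39.2 N/mm


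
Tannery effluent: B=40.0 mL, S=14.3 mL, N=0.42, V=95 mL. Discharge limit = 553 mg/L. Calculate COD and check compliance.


COD = 909.0 mg/L
Compliant: No

COD = (40.0 - 14.3) x 0.42 x 8000 / 95 = 909.0 mg/L
Limit: 553 mg/L
Compliant: No


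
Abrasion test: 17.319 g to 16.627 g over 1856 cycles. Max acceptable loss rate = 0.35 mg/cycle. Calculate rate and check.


Loss = 17.319 - 16.627 = 0.692 g
Rate = 0.692 g / 1856 cycles x 1000 = 0.373 mg/cycle
Max = 0.35 mg/cycle
Passes: No


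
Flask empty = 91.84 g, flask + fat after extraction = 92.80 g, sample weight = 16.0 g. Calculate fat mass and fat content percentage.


Fat mass = 92.80 - 91.84 = 0.96 g
Fat% = 0.96 / 16.0 x 100 = 6.0%


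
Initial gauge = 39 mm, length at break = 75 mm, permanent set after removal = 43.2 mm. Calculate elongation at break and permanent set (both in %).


Elongation at break = 92.3%
Permanent set = 10.8%

Elongation at break = (75 - 39) / 39 x 100 = 92.3%
Permanent set = (43.2 - 39) / 39 x 100 = 10.8%


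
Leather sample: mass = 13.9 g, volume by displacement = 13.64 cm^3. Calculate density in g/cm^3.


Density = mass / volume
Density = 13.9 / 13.64 = 1.019 g/cm^3


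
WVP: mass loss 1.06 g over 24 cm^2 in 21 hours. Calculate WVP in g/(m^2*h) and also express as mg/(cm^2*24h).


WVP = 1.06 / (24 x 21) x 10000 = 21.03 g/(m^2*h)
Mass loss in mg = 1.06 x 1000 = 1060 mg
Per cm^2 per 24h in mg: 1060 x 24 / (24 x 21) = 25440 / 504 = 50.48 mg/(cm^2*24h)


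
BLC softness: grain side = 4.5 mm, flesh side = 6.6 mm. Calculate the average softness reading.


5.55 mm

Average = (4.5 + 6.6) / 2
Average = 5.55 mm


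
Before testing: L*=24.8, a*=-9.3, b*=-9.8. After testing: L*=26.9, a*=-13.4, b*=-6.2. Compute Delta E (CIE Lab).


Delta E = 5.85

dL = 26.9 - 24.8 = 2.1
da = -13.4 - (-9.3) = -4.1
db = -6.2 - (-9.8) = 3.6
dE = sqrt((2.1)^2 + (-4.1)^2 + (3.6)^2) = 5.85


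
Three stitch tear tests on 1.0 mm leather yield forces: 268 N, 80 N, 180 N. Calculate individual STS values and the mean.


STS1 = 268.0 N/mm
STS2 = 80.0 N/mm
STS3 = 180.0 N/mm
Mean = 176.0 N/mm


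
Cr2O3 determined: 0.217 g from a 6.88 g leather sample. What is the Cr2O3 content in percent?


Cr2O3% = 0.217 / 6.88 x 100
Cr2O3% = 3.15%


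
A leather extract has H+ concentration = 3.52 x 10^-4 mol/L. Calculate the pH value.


pH = 3.45


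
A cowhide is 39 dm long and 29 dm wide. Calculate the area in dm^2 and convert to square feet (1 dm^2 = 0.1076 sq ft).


Area = 39 x 29 = 1131 dm^2
Conversion: 1131 x 0.1076 = 121.70 sq ft


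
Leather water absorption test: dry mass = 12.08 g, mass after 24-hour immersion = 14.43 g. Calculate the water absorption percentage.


19.5%

Water absorbed = 14.43 - 12.08 = 2.35 g
WA% = 2.35 / 12.08 x 100 = 19.5%


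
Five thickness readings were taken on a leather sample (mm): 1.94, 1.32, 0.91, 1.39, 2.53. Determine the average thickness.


Sum = 1.94 + 1.32 + 0.91 + 1.39 + 2.53 = 8.09
Average = 8.09 / 5 = 1.62 mm


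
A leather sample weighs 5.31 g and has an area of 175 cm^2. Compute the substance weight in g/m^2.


303.4 g/m^2

Substance weight = mass / area x 10000
SW = 5.31 / 175 x 10000
SW = 303.4 g/m^2


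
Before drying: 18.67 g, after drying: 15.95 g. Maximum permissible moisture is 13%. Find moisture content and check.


Moisture content = 14.6%
Acceptable: No


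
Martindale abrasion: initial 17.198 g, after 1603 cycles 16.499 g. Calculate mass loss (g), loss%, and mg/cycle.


Mass loss = 0.699 g
Loss = 4.06%
Rate = 0.436 mg/cycle


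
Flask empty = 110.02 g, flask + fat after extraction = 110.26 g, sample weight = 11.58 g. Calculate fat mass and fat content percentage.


Fat mass = 110.26 - 110.02 = 0.24 g
Fat% = 0.24 / 11.58 x 100 = 2.1%


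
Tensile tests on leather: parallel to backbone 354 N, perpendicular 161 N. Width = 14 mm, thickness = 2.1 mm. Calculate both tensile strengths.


Area = 14 x 2.1 = 29.4 mm^2
TS (parallel) = 354 / 29.4 = 12.04 N/mm^2
TS (perpendicular) = 161 / 29.4 = 5.48 N/mm^2


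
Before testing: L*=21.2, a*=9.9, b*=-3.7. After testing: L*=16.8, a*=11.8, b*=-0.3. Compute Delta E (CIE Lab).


Delta E = 5.88


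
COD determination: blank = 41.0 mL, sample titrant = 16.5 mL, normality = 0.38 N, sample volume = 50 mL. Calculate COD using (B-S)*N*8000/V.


1489.6 mg/L

COD = (41.0 - 16.5) x 0.38 x 8000 / 50
COD = 24.5 x 0.38 x 8000 / 50
COD = 1489.6 mg/L


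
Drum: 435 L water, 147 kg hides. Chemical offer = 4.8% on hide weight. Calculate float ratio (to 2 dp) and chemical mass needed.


Float ratio = 435 / 147 = 2.96
Chemical = 147 x 4.8 / 100 = 7.056 kg


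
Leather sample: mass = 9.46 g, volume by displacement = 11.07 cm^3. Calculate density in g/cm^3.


0.855 g/cm^3

Density = mass / volume
Density = 9.46 / 11.07 = 0.855 g/cm^3


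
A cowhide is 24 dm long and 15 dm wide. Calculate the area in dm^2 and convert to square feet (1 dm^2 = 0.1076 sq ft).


360 dm^2
38.74 sq ft

Area = 24 x 15 = 360 dm^2
Conversion: 360 x 0.1076 = 38.74 sq ft


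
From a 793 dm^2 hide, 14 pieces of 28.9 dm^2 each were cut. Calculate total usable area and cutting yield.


Total usable = 14 x 28.9 = 404.6 dm^2
Yield = 404.6 / 793 x 100 = 51.0%


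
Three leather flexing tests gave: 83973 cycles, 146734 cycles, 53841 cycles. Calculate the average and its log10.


Average = (83973 + 146734 + 53841) / 3 = 94849 cycles
log10(94849) = 4.98


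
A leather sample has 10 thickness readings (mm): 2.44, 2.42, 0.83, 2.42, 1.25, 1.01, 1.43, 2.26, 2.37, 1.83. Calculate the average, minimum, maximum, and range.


Average = 1.83 mm
Min = 0.83 mm
Max = 2.44 mm
Range = 1.61 mm

Sum = 18.26
Average = 18.26 / 10 = 1.83 mm
Minimum = 0.83 mm
Maximum = 2.44 mm
Range = 2.44 - 0.83 = 1.61 mm


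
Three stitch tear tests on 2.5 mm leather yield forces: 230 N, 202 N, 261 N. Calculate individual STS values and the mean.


STS1 = 230 / 2.5 = 92.0 N/mm
STS2 = 202 / 2.5 = 80.8 N/mm
STS3 = 261 / 2.5 = 104.4 N/mm
Mean = (92.0 + 80.8 + 104.4) / 3 = 92.4 N/mm
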